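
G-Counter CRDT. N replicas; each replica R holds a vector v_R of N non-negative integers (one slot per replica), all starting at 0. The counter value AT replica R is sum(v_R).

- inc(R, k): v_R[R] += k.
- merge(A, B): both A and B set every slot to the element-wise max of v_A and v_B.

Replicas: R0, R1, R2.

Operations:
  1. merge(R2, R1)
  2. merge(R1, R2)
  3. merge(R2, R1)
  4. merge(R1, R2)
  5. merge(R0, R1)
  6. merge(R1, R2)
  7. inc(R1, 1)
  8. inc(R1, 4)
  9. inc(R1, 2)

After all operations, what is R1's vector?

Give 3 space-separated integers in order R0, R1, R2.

Op 1: merge R2<->R1 -> R2=(0,0,0) R1=(0,0,0)
Op 2: merge R1<->R2 -> R1=(0,0,0) R2=(0,0,0)
Op 3: merge R2<->R1 -> R2=(0,0,0) R1=(0,0,0)
Op 4: merge R1<->R2 -> R1=(0,0,0) R2=(0,0,0)
Op 5: merge R0<->R1 -> R0=(0,0,0) R1=(0,0,0)
Op 6: merge R1<->R2 -> R1=(0,0,0) R2=(0,0,0)
Op 7: inc R1 by 1 -> R1=(0,1,0) value=1
Op 8: inc R1 by 4 -> R1=(0,5,0) value=5
Op 9: inc R1 by 2 -> R1=(0,7,0) value=7

Answer: 0 7 0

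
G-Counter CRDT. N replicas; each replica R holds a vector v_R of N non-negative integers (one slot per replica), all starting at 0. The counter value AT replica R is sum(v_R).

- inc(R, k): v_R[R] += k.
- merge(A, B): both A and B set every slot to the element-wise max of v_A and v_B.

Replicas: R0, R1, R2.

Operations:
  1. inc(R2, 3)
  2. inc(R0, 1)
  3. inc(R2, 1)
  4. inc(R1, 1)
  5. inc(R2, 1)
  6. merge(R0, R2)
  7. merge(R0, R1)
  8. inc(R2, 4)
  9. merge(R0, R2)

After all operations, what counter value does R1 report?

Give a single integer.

Op 1: inc R2 by 3 -> R2=(0,0,3) value=3
Op 2: inc R0 by 1 -> R0=(1,0,0) value=1
Op 3: inc R2 by 1 -> R2=(0,0,4) value=4
Op 4: inc R1 by 1 -> R1=(0,1,0) value=1
Op 5: inc R2 by 1 -> R2=(0,0,5) value=5
Op 6: merge R0<->R2 -> R0=(1,0,5) R2=(1,0,5)
Op 7: merge R0<->R1 -> R0=(1,1,5) R1=(1,1,5)
Op 8: inc R2 by 4 -> R2=(1,0,9) value=10
Op 9: merge R0<->R2 -> R0=(1,1,9) R2=(1,1,9)

Answer: 7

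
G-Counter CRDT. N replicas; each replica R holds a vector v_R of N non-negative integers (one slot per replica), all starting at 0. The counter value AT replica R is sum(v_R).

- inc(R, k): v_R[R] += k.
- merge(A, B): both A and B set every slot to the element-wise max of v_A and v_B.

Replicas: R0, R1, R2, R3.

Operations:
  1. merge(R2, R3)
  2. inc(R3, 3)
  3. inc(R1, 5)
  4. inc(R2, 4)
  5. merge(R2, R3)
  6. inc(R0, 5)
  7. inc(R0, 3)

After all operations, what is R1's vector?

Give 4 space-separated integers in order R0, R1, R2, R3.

Answer: 0 5 0 0

Derivation:
Op 1: merge R2<->R3 -> R2=(0,0,0,0) R3=(0,0,0,0)
Op 2: inc R3 by 3 -> R3=(0,0,0,3) value=3
Op 3: inc R1 by 5 -> R1=(0,5,0,0) value=5
Op 4: inc R2 by 4 -> R2=(0,0,4,0) value=4
Op 5: merge R2<->R3 -> R2=(0,0,4,3) R3=(0,0,4,3)
Op 6: inc R0 by 5 -> R0=(5,0,0,0) value=5
Op 7: inc R0 by 3 -> R0=(8,0,0,0) value=8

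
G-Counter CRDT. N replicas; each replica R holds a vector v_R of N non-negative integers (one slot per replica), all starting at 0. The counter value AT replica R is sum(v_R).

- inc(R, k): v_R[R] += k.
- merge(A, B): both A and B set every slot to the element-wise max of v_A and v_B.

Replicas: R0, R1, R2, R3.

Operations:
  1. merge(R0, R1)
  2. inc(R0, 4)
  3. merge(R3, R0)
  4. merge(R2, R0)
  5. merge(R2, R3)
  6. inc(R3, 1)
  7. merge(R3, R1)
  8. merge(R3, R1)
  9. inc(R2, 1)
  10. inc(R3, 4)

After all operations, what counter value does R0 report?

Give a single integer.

Op 1: merge R0<->R1 -> R0=(0,0,0,0) R1=(0,0,0,0)
Op 2: inc R0 by 4 -> R0=(4,0,0,0) value=4
Op 3: merge R3<->R0 -> R3=(4,0,0,0) R0=(4,0,0,0)
Op 4: merge R2<->R0 -> R2=(4,0,0,0) R0=(4,0,0,0)
Op 5: merge R2<->R3 -> R2=(4,0,0,0) R3=(4,0,0,0)
Op 6: inc R3 by 1 -> R3=(4,0,0,1) value=5
Op 7: merge R3<->R1 -> R3=(4,0,0,1) R1=(4,0,0,1)
Op 8: merge R3<->R1 -> R3=(4,0,0,1) R1=(4,0,0,1)
Op 9: inc R2 by 1 -> R2=(4,0,1,0) value=5
Op 10: inc R3 by 4 -> R3=(4,0,0,5) value=9

Answer: 4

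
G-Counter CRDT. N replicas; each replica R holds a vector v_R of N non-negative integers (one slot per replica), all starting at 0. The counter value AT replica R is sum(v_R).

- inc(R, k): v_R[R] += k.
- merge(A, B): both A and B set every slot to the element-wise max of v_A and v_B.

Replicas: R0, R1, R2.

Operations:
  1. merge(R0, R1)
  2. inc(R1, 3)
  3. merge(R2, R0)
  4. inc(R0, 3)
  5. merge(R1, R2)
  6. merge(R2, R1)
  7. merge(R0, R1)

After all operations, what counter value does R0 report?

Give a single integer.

Op 1: merge R0<->R1 -> R0=(0,0,0) R1=(0,0,0)
Op 2: inc R1 by 3 -> R1=(0,3,0) value=3
Op 3: merge R2<->R0 -> R2=(0,0,0) R0=(0,0,0)
Op 4: inc R0 by 3 -> R0=(3,0,0) value=3
Op 5: merge R1<->R2 -> R1=(0,3,0) R2=(0,3,0)
Op 6: merge R2<->R1 -> R2=(0,3,0) R1=(0,3,0)
Op 7: merge R0<->R1 -> R0=(3,3,0) R1=(3,3,0)

Answer: 6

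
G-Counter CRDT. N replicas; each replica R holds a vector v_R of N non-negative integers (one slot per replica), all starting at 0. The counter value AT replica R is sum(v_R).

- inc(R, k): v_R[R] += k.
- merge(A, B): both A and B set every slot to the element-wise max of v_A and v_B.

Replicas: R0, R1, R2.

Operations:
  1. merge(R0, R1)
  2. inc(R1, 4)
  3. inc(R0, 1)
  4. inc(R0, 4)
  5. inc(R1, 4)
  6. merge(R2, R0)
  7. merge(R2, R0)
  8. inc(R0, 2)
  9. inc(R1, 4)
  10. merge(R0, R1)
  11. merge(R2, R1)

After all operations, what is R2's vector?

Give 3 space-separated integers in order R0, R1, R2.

Answer: 7 12 0

Derivation:
Op 1: merge R0<->R1 -> R0=(0,0,0) R1=(0,0,0)
Op 2: inc R1 by 4 -> R1=(0,4,0) value=4
Op 3: inc R0 by 1 -> R0=(1,0,0) value=1
Op 4: inc R0 by 4 -> R0=(5,0,0) value=5
Op 5: inc R1 by 4 -> R1=(0,8,0) value=8
Op 6: merge R2<->R0 -> R2=(5,0,0) R0=(5,0,0)
Op 7: merge R2<->R0 -> R2=(5,0,0) R0=(5,0,0)
Op 8: inc R0 by 2 -> R0=(7,0,0) value=7
Op 9: inc R1 by 4 -> R1=(0,12,0) value=12
Op 10: merge R0<->R1 -> R0=(7,12,0) R1=(7,12,0)
Op 11: merge R2<->R1 -> R2=(7,12,0) R1=(7,12,0)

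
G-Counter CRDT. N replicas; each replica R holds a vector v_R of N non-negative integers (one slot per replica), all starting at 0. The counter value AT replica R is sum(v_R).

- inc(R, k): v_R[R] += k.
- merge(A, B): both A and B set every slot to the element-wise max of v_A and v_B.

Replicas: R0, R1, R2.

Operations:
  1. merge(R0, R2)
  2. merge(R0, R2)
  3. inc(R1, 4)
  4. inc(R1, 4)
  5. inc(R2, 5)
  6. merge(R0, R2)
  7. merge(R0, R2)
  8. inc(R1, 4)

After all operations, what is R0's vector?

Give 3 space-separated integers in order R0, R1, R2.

Answer: 0 0 5

Derivation:
Op 1: merge R0<->R2 -> R0=(0,0,0) R2=(0,0,0)
Op 2: merge R0<->R2 -> R0=(0,0,0) R2=(0,0,0)
Op 3: inc R1 by 4 -> R1=(0,4,0) value=4
Op 4: inc R1 by 4 -> R1=(0,8,0) value=8
Op 5: inc R2 by 5 -> R2=(0,0,5) value=5
Op 6: merge R0<->R2 -> R0=(0,0,5) R2=(0,0,5)
Op 7: merge R0<->R2 -> R0=(0,0,5) R2=(0,0,5)
Op 8: inc R1 by 4 -> R1=(0,12,0) value=12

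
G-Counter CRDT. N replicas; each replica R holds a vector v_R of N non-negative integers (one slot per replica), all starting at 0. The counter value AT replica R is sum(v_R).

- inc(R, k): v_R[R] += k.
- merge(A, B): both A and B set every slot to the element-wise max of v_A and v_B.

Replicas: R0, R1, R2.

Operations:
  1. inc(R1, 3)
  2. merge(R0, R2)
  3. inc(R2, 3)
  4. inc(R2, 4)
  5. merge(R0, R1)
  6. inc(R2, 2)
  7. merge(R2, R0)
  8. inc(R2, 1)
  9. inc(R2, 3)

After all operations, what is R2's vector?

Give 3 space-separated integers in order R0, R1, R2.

Op 1: inc R1 by 3 -> R1=(0,3,0) value=3
Op 2: merge R0<->R2 -> R0=(0,0,0) R2=(0,0,0)
Op 3: inc R2 by 3 -> R2=(0,0,3) value=3
Op 4: inc R2 by 4 -> R2=(0,0,7) value=7
Op 5: merge R0<->R1 -> R0=(0,3,0) R1=(0,3,0)
Op 6: inc R2 by 2 -> R2=(0,0,9) value=9
Op 7: merge R2<->R0 -> R2=(0,3,9) R0=(0,3,9)
Op 8: inc R2 by 1 -> R2=(0,3,10) value=13
Op 9: inc R2 by 3 -> R2=(0,3,13) value=16

Answer: 0 3 13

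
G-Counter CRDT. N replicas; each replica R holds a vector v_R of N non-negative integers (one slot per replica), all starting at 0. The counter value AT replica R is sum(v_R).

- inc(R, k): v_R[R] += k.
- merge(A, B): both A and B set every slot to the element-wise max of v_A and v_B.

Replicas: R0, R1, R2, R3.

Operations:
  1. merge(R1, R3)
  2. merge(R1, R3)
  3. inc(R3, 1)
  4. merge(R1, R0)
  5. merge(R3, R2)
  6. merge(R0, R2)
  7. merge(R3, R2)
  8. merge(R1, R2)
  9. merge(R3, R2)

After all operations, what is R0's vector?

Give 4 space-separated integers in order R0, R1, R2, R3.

Op 1: merge R1<->R3 -> R1=(0,0,0,0) R3=(0,0,0,0)
Op 2: merge R1<->R3 -> R1=(0,0,0,0) R3=(0,0,0,0)
Op 3: inc R3 by 1 -> R3=(0,0,0,1) value=1
Op 4: merge R1<->R0 -> R1=(0,0,0,0) R0=(0,0,0,0)
Op 5: merge R3<->R2 -> R3=(0,0,0,1) R2=(0,0,0,1)
Op 6: merge R0<->R2 -> R0=(0,0,0,1) R2=(0,0,0,1)
Op 7: merge R3<->R2 -> R3=(0,0,0,1) R2=(0,0,0,1)
Op 8: merge R1<->R2 -> R1=(0,0,0,1) R2=(0,0,0,1)
Op 9: merge R3<->R2 -> R3=(0,0,0,1) R2=(0,0,0,1)

Answer: 0 0 0 1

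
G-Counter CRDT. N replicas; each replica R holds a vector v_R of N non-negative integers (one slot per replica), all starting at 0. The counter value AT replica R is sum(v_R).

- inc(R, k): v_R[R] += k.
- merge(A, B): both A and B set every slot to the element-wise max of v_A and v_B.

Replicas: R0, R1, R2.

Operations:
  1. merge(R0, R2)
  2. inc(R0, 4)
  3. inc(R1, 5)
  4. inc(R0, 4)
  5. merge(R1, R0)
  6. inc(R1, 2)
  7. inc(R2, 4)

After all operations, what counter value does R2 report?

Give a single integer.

Op 1: merge R0<->R2 -> R0=(0,0,0) R2=(0,0,0)
Op 2: inc R0 by 4 -> R0=(4,0,0) value=4
Op 3: inc R1 by 5 -> R1=(0,5,0) value=5
Op 4: inc R0 by 4 -> R0=(8,0,0) value=8
Op 5: merge R1<->R0 -> R1=(8,5,0) R0=(8,5,0)
Op 6: inc R1 by 2 -> R1=(8,7,0) value=15
Op 7: inc R2 by 4 -> R2=(0,0,4) value=4

Answer: 4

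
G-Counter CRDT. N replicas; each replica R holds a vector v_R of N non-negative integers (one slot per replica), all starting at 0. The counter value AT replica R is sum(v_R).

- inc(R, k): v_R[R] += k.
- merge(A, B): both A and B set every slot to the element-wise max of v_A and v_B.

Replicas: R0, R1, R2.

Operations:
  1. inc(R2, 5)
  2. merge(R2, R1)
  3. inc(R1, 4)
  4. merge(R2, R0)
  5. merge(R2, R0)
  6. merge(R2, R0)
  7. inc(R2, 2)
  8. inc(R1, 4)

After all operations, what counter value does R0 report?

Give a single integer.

Answer: 5

Derivation:
Op 1: inc R2 by 5 -> R2=(0,0,5) value=5
Op 2: merge R2<->R1 -> R2=(0,0,5) R1=(0,0,5)
Op 3: inc R1 by 4 -> R1=(0,4,5) value=9
Op 4: merge R2<->R0 -> R2=(0,0,5) R0=(0,0,5)
Op 5: merge R2<->R0 -> R2=(0,0,5) R0=(0,0,5)
Op 6: merge R2<->R0 -> R2=(0,0,5) R0=(0,0,5)
Op 7: inc R2 by 2 -> R2=(0,0,7) value=7
Op 8: inc R1 by 4 -> R1=(0,8,5) value=13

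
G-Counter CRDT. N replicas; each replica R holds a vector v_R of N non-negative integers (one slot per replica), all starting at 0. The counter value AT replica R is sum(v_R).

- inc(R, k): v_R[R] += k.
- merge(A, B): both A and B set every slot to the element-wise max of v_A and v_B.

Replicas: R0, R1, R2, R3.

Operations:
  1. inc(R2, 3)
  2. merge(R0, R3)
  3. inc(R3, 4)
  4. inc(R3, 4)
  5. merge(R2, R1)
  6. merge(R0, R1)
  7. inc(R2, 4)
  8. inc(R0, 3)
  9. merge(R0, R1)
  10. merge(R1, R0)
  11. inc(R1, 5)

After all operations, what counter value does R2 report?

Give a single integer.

Op 1: inc R2 by 3 -> R2=(0,0,3,0) value=3
Op 2: merge R0<->R3 -> R0=(0,0,0,0) R3=(0,0,0,0)
Op 3: inc R3 by 4 -> R3=(0,0,0,4) value=4
Op 4: inc R3 by 4 -> R3=(0,0,0,8) value=8
Op 5: merge R2<->R1 -> R2=(0,0,3,0) R1=(0,0,3,0)
Op 6: merge R0<->R1 -> R0=(0,0,3,0) R1=(0,0,3,0)
Op 7: inc R2 by 4 -> R2=(0,0,7,0) value=7
Op 8: inc R0 by 3 -> R0=(3,0,3,0) value=6
Op 9: merge R0<->R1 -> R0=(3,0,3,0) R1=(3,0,3,0)
Op 10: merge R1<->R0 -> R1=(3,0,3,0) R0=(3,0,3,0)
Op 11: inc R1 by 5 -> R1=(3,5,3,0) value=11

Answer: 7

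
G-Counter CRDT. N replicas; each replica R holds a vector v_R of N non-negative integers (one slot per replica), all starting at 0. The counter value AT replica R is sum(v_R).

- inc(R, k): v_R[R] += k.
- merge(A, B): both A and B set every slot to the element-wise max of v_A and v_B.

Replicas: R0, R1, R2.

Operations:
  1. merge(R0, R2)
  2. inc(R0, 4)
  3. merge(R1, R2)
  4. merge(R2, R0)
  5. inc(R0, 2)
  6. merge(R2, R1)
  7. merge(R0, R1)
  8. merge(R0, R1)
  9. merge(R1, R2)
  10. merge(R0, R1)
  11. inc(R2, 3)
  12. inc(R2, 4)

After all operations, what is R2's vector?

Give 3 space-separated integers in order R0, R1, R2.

Op 1: merge R0<->R2 -> R0=(0,0,0) R2=(0,0,0)
Op 2: inc R0 by 4 -> R0=(4,0,0) value=4
Op 3: merge R1<->R2 -> R1=(0,0,0) R2=(0,0,0)
Op 4: merge R2<->R0 -> R2=(4,0,0) R0=(4,0,0)
Op 5: inc R0 by 2 -> R0=(6,0,0) value=6
Op 6: merge R2<->R1 -> R2=(4,0,0) R1=(4,0,0)
Op 7: merge R0<->R1 -> R0=(6,0,0) R1=(6,0,0)
Op 8: merge R0<->R1 -> R0=(6,0,0) R1=(6,0,0)
Op 9: merge R1<->R2 -> R1=(6,0,0) R2=(6,0,0)
Op 10: merge R0<->R1 -> R0=(6,0,0) R1=(6,0,0)
Op 11: inc R2 by 3 -> R2=(6,0,3) value=9
Op 12: inc R2 by 4 -> R2=(6,0,7) value=13

Answer: 6 0 7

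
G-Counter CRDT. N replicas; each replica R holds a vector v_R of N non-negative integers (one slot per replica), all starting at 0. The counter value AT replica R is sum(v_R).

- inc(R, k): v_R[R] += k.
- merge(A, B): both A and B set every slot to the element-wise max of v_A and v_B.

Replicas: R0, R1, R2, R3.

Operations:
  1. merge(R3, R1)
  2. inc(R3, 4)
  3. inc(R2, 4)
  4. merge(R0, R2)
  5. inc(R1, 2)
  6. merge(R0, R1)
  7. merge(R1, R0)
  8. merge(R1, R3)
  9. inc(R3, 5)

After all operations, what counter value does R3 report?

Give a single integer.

Answer: 15

Derivation:
Op 1: merge R3<->R1 -> R3=(0,0,0,0) R1=(0,0,0,0)
Op 2: inc R3 by 4 -> R3=(0,0,0,4) value=4
Op 3: inc R2 by 4 -> R2=(0,0,4,0) value=4
Op 4: merge R0<->R2 -> R0=(0,0,4,0) R2=(0,0,4,0)
Op 5: inc R1 by 2 -> R1=(0,2,0,0) value=2
Op 6: merge R0<->R1 -> R0=(0,2,4,0) R1=(0,2,4,0)
Op 7: merge R1<->R0 -> R1=(0,2,4,0) R0=(0,2,4,0)
Op 8: merge R1<->R3 -> R1=(0,2,4,4) R3=(0,2,4,4)
Op 9: inc R3 by 5 -> R3=(0,2,4,9) value=15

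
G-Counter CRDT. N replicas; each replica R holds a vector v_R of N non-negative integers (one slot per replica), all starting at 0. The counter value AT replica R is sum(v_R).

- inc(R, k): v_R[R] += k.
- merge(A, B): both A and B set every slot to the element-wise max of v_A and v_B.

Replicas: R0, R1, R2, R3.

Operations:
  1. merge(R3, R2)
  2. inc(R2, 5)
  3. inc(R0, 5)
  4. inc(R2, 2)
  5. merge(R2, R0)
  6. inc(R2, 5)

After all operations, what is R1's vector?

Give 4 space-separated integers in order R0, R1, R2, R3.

Answer: 0 0 0 0

Derivation:
Op 1: merge R3<->R2 -> R3=(0,0,0,0) R2=(0,0,0,0)
Op 2: inc R2 by 5 -> R2=(0,0,5,0) value=5
Op 3: inc R0 by 5 -> R0=(5,0,0,0) value=5
Op 4: inc R2 by 2 -> R2=(0,0,7,0) value=7
Op 5: merge R2<->R0 -> R2=(5,0,7,0) R0=(5,0,7,0)
Op 6: inc R2 by 5 -> R2=(5,0,12,0) value=17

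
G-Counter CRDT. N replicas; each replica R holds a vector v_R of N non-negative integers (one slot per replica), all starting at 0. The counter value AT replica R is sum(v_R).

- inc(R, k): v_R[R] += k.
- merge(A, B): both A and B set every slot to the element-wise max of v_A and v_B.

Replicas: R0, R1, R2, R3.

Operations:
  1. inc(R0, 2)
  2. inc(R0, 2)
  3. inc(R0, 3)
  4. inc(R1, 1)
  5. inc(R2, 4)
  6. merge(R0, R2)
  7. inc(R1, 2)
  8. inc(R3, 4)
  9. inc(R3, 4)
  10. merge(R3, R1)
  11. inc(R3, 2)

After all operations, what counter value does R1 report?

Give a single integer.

Op 1: inc R0 by 2 -> R0=(2,0,0,0) value=2
Op 2: inc R0 by 2 -> R0=(4,0,0,0) value=4
Op 3: inc R0 by 3 -> R0=(7,0,0,0) value=7
Op 4: inc R1 by 1 -> R1=(0,1,0,0) value=1
Op 5: inc R2 by 4 -> R2=(0,0,4,0) value=4
Op 6: merge R0<->R2 -> R0=(7,0,4,0) R2=(7,0,4,0)
Op 7: inc R1 by 2 -> R1=(0,3,0,0) value=3
Op 8: inc R3 by 4 -> R3=(0,0,0,4) value=4
Op 9: inc R3 by 4 -> R3=(0,0,0,8) value=8
Op 10: merge R3<->R1 -> R3=(0,3,0,8) R1=(0,3,0,8)
Op 11: inc R3 by 2 -> R3=(0,3,0,10) value=13

Answer: 11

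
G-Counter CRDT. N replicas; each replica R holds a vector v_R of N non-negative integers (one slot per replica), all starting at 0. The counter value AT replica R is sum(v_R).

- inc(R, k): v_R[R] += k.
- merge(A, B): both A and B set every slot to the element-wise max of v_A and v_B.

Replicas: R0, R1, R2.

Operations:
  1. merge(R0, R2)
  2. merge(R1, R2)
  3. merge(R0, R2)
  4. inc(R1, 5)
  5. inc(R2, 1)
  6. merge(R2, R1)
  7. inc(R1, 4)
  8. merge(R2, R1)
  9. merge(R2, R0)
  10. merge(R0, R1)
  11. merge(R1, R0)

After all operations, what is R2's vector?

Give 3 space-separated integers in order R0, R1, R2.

Op 1: merge R0<->R2 -> R0=(0,0,0) R2=(0,0,0)
Op 2: merge R1<->R2 -> R1=(0,0,0) R2=(0,0,0)
Op 3: merge R0<->R2 -> R0=(0,0,0) R2=(0,0,0)
Op 4: inc R1 by 5 -> R1=(0,5,0) value=5
Op 5: inc R2 by 1 -> R2=(0,0,1) value=1
Op 6: merge R2<->R1 -> R2=(0,5,1) R1=(0,5,1)
Op 7: inc R1 by 4 -> R1=(0,9,1) value=10
Op 8: merge R2<->R1 -> R2=(0,9,1) R1=(0,9,1)
Op 9: merge R2<->R0 -> R2=(0,9,1) R0=(0,9,1)
Op 10: merge R0<->R1 -> R0=(0,9,1) R1=(0,9,1)
Op 11: merge R1<->R0 -> R1=(0,9,1) R0=(0,9,1)

Answer: 0 9 1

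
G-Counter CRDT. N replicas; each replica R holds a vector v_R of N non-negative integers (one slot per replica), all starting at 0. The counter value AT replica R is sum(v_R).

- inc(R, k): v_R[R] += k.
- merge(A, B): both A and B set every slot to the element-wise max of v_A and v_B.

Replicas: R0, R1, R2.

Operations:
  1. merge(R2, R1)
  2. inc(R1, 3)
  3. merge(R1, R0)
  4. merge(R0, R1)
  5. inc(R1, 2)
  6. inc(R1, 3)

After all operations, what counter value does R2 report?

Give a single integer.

Op 1: merge R2<->R1 -> R2=(0,0,0) R1=(0,0,0)
Op 2: inc R1 by 3 -> R1=(0,3,0) value=3
Op 3: merge R1<->R0 -> R1=(0,3,0) R0=(0,3,0)
Op 4: merge R0<->R1 -> R0=(0,3,0) R1=(0,3,0)
Op 5: inc R1 by 2 -> R1=(0,5,0) value=5
Op 6: inc R1 by 3 -> R1=(0,8,0) value=8

Answer: 0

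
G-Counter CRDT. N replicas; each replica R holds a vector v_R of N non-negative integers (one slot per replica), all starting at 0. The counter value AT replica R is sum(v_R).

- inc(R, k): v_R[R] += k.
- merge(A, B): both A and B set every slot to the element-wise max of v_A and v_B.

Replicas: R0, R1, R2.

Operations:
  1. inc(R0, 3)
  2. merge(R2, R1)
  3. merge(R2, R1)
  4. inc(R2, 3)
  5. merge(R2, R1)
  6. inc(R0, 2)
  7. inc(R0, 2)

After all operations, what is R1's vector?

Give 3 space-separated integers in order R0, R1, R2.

Answer: 0 0 3

Derivation:
Op 1: inc R0 by 3 -> R0=(3,0,0) value=3
Op 2: merge R2<->R1 -> R2=(0,0,0) R1=(0,0,0)
Op 3: merge R2<->R1 -> R2=(0,0,0) R1=(0,0,0)
Op 4: inc R2 by 3 -> R2=(0,0,3) value=3
Op 5: merge R2<->R1 -> R2=(0,0,3) R1=(0,0,3)
Op 6: inc R0 by 2 -> R0=(5,0,0) value=5
Op 7: inc R0 by 2 -> R0=(7,0,0) value=7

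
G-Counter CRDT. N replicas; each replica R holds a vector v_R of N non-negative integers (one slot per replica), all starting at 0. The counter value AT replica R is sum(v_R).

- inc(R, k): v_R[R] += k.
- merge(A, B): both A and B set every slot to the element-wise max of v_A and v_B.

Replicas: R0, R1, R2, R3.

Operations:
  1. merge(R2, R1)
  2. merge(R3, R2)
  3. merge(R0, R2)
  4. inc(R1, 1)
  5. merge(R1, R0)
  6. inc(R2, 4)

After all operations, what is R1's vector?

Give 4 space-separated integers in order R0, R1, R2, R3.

Answer: 0 1 0 0

Derivation:
Op 1: merge R2<->R1 -> R2=(0,0,0,0) R1=(0,0,0,0)
Op 2: merge R3<->R2 -> R3=(0,0,0,0) R2=(0,0,0,0)
Op 3: merge R0<->R2 -> R0=(0,0,0,0) R2=(0,0,0,0)
Op 4: inc R1 by 1 -> R1=(0,1,0,0) value=1
Op 5: merge R1<->R0 -> R1=(0,1,0,0) R0=(0,1,0,0)
Op 6: inc R2 by 4 -> R2=(0,0,4,0) value=4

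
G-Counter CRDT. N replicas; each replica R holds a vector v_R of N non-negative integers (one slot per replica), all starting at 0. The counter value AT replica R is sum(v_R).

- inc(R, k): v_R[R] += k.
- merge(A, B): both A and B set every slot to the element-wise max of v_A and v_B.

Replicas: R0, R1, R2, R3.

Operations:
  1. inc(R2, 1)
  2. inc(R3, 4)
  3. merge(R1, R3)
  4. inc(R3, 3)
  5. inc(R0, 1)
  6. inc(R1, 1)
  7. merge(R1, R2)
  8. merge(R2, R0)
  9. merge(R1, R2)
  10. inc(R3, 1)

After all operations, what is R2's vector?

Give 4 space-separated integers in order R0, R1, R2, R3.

Answer: 1 1 1 4

Derivation:
Op 1: inc R2 by 1 -> R2=(0,0,1,0) value=1
Op 2: inc R3 by 4 -> R3=(0,0,0,4) value=4
Op 3: merge R1<->R3 -> R1=(0,0,0,4) R3=(0,0,0,4)
Op 4: inc R3 by 3 -> R3=(0,0,0,7) value=7
Op 5: inc R0 by 1 -> R0=(1,0,0,0) value=1
Op 6: inc R1 by 1 -> R1=(0,1,0,4) value=5
Op 7: merge R1<->R2 -> R1=(0,1,1,4) R2=(0,1,1,4)
Op 8: merge R2<->R0 -> R2=(1,1,1,4) R0=(1,1,1,4)
Op 9: merge R1<->R2 -> R1=(1,1,1,4) R2=(1,1,1,4)
Op 10: inc R3 by 1 -> R3=(0,0,0,8) value=8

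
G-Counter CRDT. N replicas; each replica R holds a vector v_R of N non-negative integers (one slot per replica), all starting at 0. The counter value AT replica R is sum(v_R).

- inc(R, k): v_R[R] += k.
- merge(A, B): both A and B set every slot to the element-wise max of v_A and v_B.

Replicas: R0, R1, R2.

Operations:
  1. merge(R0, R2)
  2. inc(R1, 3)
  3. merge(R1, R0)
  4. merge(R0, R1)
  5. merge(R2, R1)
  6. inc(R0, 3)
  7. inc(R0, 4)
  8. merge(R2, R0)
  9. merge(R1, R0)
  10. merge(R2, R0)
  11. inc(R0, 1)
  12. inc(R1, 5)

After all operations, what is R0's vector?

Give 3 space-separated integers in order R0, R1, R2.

Op 1: merge R0<->R2 -> R0=(0,0,0) R2=(0,0,0)
Op 2: inc R1 by 3 -> R1=(0,3,0) value=3
Op 3: merge R1<->R0 -> R1=(0,3,0) R0=(0,3,0)
Op 4: merge R0<->R1 -> R0=(0,3,0) R1=(0,3,0)
Op 5: merge R2<->R1 -> R2=(0,3,0) R1=(0,3,0)
Op 6: inc R0 by 3 -> R0=(3,3,0) value=6
Op 7: inc R0 by 4 -> R0=(7,3,0) value=10
Op 8: merge R2<->R0 -> R2=(7,3,0) R0=(7,3,0)
Op 9: merge R1<->R0 -> R1=(7,3,0) R0=(7,3,0)
Op 10: merge R2<->R0 -> R2=(7,3,0) R0=(7,3,0)
Op 11: inc R0 by 1 -> R0=(8,3,0) value=11
Op 12: inc R1 by 5 -> R1=(7,8,0) value=15

Answer: 8 3 0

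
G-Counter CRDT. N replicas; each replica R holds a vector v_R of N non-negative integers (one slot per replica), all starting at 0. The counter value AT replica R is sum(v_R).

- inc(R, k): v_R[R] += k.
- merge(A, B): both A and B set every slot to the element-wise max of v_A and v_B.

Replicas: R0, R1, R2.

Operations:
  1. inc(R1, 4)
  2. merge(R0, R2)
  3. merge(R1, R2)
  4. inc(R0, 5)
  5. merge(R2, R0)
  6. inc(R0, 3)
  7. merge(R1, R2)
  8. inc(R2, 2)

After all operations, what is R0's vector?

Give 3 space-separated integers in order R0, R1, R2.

Answer: 8 4 0

Derivation:
Op 1: inc R1 by 4 -> R1=(0,4,0) value=4
Op 2: merge R0<->R2 -> R0=(0,0,0) R2=(0,0,0)
Op 3: merge R1<->R2 -> R1=(0,4,0) R2=(0,4,0)
Op 4: inc R0 by 5 -> R0=(5,0,0) value=5
Op 5: merge R2<->R0 -> R2=(5,4,0) R0=(5,4,0)
Op 6: inc R0 by 3 -> R0=(8,4,0) value=12
Op 7: merge R1<->R2 -> R1=(5,4,0) R2=(5,4,0)
Op 8: inc R2 by 2 -> R2=(5,4,2) value=11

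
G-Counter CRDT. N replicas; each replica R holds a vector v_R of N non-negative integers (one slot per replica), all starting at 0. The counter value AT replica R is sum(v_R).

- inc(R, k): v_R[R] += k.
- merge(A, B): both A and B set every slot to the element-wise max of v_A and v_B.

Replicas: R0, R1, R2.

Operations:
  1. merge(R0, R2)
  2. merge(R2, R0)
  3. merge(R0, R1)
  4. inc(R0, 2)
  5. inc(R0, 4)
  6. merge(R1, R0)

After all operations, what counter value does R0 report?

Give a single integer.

Op 1: merge R0<->R2 -> R0=(0,0,0) R2=(0,0,0)
Op 2: merge R2<->R0 -> R2=(0,0,0) R0=(0,0,0)
Op 3: merge R0<->R1 -> R0=(0,0,0) R1=(0,0,0)
Op 4: inc R0 by 2 -> R0=(2,0,0) value=2
Op 5: inc R0 by 4 -> R0=(6,0,0) value=6
Op 6: merge R1<->R0 -> R1=(6,0,0) R0=(6,0,0)

Answer: 6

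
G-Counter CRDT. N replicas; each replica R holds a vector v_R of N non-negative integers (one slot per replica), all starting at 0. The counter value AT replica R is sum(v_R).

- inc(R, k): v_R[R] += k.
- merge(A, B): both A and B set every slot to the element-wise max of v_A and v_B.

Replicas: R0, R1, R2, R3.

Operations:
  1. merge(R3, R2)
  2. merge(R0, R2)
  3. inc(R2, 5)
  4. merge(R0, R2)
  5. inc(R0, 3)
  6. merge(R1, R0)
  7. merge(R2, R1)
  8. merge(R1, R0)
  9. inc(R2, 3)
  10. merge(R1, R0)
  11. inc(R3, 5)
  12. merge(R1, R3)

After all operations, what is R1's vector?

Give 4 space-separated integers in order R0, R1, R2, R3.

Answer: 3 0 5 5

Derivation:
Op 1: merge R3<->R2 -> R3=(0,0,0,0) R2=(0,0,0,0)
Op 2: merge R0<->R2 -> R0=(0,0,0,0) R2=(0,0,0,0)
Op 3: inc R2 by 5 -> R2=(0,0,5,0) value=5
Op 4: merge R0<->R2 -> R0=(0,0,5,0) R2=(0,0,5,0)
Op 5: inc R0 by 3 -> R0=(3,0,5,0) value=8
Op 6: merge R1<->R0 -> R1=(3,0,5,0) R0=(3,0,5,0)
Op 7: merge R2<->R1 -> R2=(3,0,5,0) R1=(3,0,5,0)
Op 8: merge R1<->R0 -> R1=(3,0,5,0) R0=(3,0,5,0)
Op 9: inc R2 by 3 -> R2=(3,0,8,0) value=11
Op 10: merge R1<->R0 -> R1=(3,0,5,0) R0=(3,0,5,0)
Op 11: inc R3 by 5 -> R3=(0,0,0,5) value=5
Op 12: merge R1<->R3 -> R1=(3,0,5,5) R3=(3,0,5,5)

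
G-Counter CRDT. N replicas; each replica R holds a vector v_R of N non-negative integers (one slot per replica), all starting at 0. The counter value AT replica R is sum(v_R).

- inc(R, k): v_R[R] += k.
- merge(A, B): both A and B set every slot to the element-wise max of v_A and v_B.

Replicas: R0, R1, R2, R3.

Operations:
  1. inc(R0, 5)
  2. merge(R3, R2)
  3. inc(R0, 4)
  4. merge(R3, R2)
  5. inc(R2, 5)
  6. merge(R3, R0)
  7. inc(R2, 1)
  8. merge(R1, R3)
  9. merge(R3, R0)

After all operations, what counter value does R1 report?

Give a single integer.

Op 1: inc R0 by 5 -> R0=(5,0,0,0) value=5
Op 2: merge R3<->R2 -> R3=(0,0,0,0) R2=(0,0,0,0)
Op 3: inc R0 by 4 -> R0=(9,0,0,0) value=9
Op 4: merge R3<->R2 -> R3=(0,0,0,0) R2=(0,0,0,0)
Op 5: inc R2 by 5 -> R2=(0,0,5,0) value=5
Op 6: merge R3<->R0 -> R3=(9,0,0,0) R0=(9,0,0,0)
Op 7: inc R2 by 1 -> R2=(0,0,6,0) value=6
Op 8: merge R1<->R3 -> R1=(9,0,0,0) R3=(9,0,0,0)
Op 9: merge R3<->R0 -> R3=(9,0,0,0) R0=(9,0,0,0)

Answer: 9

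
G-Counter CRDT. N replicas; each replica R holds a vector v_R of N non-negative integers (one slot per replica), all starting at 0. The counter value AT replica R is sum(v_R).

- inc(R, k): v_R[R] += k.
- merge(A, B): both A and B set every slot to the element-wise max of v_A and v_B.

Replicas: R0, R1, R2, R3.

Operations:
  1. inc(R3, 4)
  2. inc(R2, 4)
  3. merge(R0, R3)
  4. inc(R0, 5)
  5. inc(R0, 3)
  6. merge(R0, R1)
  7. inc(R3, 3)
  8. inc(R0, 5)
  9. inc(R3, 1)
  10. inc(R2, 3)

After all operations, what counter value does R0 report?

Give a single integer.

Op 1: inc R3 by 4 -> R3=(0,0,0,4) value=4
Op 2: inc R2 by 4 -> R2=(0,0,4,0) value=4
Op 3: merge R0<->R3 -> R0=(0,0,0,4) R3=(0,0,0,4)
Op 4: inc R0 by 5 -> R0=(5,0,0,4) value=9
Op 5: inc R0 by 3 -> R0=(8,0,0,4) value=12
Op 6: merge R0<->R1 -> R0=(8,0,0,4) R1=(8,0,0,4)
Op 7: inc R3 by 3 -> R3=(0,0,0,7) value=7
Op 8: inc R0 by 5 -> R0=(13,0,0,4) value=17
Op 9: inc R3 by 1 -> R3=(0,0,0,8) value=8
Op 10: inc R2 by 3 -> R2=(0,0,7,0) value=7

Answer: 17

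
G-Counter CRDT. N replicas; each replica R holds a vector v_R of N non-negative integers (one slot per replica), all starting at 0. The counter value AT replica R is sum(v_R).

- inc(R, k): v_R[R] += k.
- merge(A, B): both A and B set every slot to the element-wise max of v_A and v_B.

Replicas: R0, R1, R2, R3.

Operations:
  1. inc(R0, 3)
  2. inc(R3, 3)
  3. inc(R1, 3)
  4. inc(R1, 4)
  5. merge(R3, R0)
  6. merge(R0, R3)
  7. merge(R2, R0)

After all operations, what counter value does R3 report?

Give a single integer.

Op 1: inc R0 by 3 -> R0=(3,0,0,0) value=3
Op 2: inc R3 by 3 -> R3=(0,0,0,3) value=3
Op 3: inc R1 by 3 -> R1=(0,3,0,0) value=3
Op 4: inc R1 by 4 -> R1=(0,7,0,0) value=7
Op 5: merge R3<->R0 -> R3=(3,0,0,3) R0=(3,0,0,3)
Op 6: merge R0<->R3 -> R0=(3,0,0,3) R3=(3,0,0,3)
Op 7: merge R2<->R0 -> R2=(3,0,0,3) R0=(3,0,0,3)

Answer: 6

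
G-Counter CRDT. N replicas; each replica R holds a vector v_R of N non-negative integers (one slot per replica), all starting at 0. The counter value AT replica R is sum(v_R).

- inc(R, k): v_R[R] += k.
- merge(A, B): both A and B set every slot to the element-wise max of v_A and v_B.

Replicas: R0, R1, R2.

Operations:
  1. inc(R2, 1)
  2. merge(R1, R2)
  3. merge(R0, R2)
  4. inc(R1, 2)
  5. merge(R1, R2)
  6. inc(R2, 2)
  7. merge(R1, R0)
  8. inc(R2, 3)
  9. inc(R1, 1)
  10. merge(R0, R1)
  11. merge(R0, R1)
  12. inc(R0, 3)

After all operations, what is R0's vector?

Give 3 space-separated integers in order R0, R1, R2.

Op 1: inc R2 by 1 -> R2=(0,0,1) value=1
Op 2: merge R1<->R2 -> R1=(0,0,1) R2=(0,0,1)
Op 3: merge R0<->R2 -> R0=(0,0,1) R2=(0,0,1)
Op 4: inc R1 by 2 -> R1=(0,2,1) value=3
Op 5: merge R1<->R2 -> R1=(0,2,1) R2=(0,2,1)
Op 6: inc R2 by 2 -> R2=(0,2,3) value=5
Op 7: merge R1<->R0 -> R1=(0,2,1) R0=(0,2,1)
Op 8: inc R2 by 3 -> R2=(0,2,6) value=8
Op 9: inc R1 by 1 -> R1=(0,3,1) value=4
Op 10: merge R0<->R1 -> R0=(0,3,1) R1=(0,3,1)
Op 11: merge R0<->R1 -> R0=(0,3,1) R1=(0,3,1)
Op 12: inc R0 by 3 -> R0=(3,3,1) value=7

Answer: 3 3 1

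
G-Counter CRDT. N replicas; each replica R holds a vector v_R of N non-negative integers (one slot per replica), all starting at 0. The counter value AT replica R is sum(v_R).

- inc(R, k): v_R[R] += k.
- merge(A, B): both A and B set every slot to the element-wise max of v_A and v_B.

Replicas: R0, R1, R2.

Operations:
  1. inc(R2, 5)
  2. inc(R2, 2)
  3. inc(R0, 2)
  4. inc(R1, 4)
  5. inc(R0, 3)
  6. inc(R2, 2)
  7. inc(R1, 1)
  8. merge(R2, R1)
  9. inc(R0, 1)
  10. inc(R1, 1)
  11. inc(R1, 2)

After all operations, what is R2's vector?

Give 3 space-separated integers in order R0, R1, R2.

Op 1: inc R2 by 5 -> R2=(0,0,5) value=5
Op 2: inc R2 by 2 -> R2=(0,0,7) value=7
Op 3: inc R0 by 2 -> R0=(2,0,0) value=2
Op 4: inc R1 by 4 -> R1=(0,4,0) value=4
Op 5: inc R0 by 3 -> R0=(5,0,0) value=5
Op 6: inc R2 by 2 -> R2=(0,0,9) value=9
Op 7: inc R1 by 1 -> R1=(0,5,0) value=5
Op 8: merge R2<->R1 -> R2=(0,5,9) R1=(0,5,9)
Op 9: inc R0 by 1 -> R0=(6,0,0) value=6
Op 10: inc R1 by 1 -> R1=(0,6,9) value=15
Op 11: inc R1 by 2 -> R1=(0,8,9) value=17

Answer: 0 5 9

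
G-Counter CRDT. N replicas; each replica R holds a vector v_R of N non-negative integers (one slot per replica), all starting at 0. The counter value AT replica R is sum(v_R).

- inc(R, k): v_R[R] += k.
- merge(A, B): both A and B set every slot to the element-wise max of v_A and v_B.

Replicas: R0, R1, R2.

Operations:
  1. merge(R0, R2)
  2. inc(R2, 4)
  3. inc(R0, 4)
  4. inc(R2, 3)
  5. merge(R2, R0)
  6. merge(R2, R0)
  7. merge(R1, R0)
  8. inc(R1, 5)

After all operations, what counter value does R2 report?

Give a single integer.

Op 1: merge R0<->R2 -> R0=(0,0,0) R2=(0,0,0)
Op 2: inc R2 by 4 -> R2=(0,0,4) value=4
Op 3: inc R0 by 4 -> R0=(4,0,0) value=4
Op 4: inc R2 by 3 -> R2=(0,0,7) value=7
Op 5: merge R2<->R0 -> R2=(4,0,7) R0=(4,0,7)
Op 6: merge R2<->R0 -> R2=(4,0,7) R0=(4,0,7)
Op 7: merge R1<->R0 -> R1=(4,0,7) R0=(4,0,7)
Op 8: inc R1 by 5 -> R1=(4,5,7) value=16

Answer: 11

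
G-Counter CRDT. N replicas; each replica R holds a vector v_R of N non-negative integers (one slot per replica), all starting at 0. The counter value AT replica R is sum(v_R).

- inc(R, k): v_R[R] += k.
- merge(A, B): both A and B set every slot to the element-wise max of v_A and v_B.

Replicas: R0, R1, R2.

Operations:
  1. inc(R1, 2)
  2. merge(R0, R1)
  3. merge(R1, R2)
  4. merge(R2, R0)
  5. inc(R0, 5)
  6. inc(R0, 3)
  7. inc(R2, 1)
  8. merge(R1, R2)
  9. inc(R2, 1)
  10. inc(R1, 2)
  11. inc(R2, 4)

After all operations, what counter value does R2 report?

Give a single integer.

Answer: 8

Derivation:
Op 1: inc R1 by 2 -> R1=(0,2,0) value=2
Op 2: merge R0<->R1 -> R0=(0,2,0) R1=(0,2,0)
Op 3: merge R1<->R2 -> R1=(0,2,0) R2=(0,2,0)
Op 4: merge R2<->R0 -> R2=(0,2,0) R0=(0,2,0)
Op 5: inc R0 by 5 -> R0=(5,2,0) value=7
Op 6: inc R0 by 3 -> R0=(8,2,0) value=10
Op 7: inc R2 by 1 -> R2=(0,2,1) value=3
Op 8: merge R1<->R2 -> R1=(0,2,1) R2=(0,2,1)
Op 9: inc R2 by 1 -> R2=(0,2,2) value=4
Op 10: inc R1 by 2 -> R1=(0,4,1) value=5
Op 11: inc R2 by 4 -> R2=(0,2,6) value=8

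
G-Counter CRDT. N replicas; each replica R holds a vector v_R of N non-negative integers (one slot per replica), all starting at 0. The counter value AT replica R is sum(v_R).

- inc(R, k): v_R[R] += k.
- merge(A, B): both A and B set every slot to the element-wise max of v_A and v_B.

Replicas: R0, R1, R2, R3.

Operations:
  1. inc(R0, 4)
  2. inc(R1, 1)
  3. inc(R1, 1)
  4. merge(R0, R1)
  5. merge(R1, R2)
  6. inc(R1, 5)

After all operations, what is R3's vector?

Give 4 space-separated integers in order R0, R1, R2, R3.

Answer: 0 0 0 0

Derivation:
Op 1: inc R0 by 4 -> R0=(4,0,0,0) value=4
Op 2: inc R1 by 1 -> R1=(0,1,0,0) value=1
Op 3: inc R1 by 1 -> R1=(0,2,0,0) value=2
Op 4: merge R0<->R1 -> R0=(4,2,0,0) R1=(4,2,0,0)
Op 5: merge R1<->R2 -> R1=(4,2,0,0) R2=(4,2,0,0)
Op 6: inc R1 by 5 -> R1=(4,7,0,0) value=11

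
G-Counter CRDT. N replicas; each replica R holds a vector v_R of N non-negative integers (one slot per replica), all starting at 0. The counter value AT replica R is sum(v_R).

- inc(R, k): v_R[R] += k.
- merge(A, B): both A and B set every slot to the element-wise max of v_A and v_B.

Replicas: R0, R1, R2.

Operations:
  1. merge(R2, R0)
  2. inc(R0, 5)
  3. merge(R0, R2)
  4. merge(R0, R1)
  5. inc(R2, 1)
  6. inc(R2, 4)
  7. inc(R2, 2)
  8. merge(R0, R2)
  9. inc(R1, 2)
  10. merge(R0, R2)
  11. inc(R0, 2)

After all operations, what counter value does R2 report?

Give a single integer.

Answer: 12

Derivation:
Op 1: merge R2<->R0 -> R2=(0,0,0) R0=(0,0,0)
Op 2: inc R0 by 5 -> R0=(5,0,0) value=5
Op 3: merge R0<->R2 -> R0=(5,0,0) R2=(5,0,0)
Op 4: merge R0<->R1 -> R0=(5,0,0) R1=(5,0,0)
Op 5: inc R2 by 1 -> R2=(5,0,1) value=6
Op 6: inc R2 by 4 -> R2=(5,0,5) value=10
Op 7: inc R2 by 2 -> R2=(5,0,7) value=12
Op 8: merge R0<->R2 -> R0=(5,0,7) R2=(5,0,7)
Op 9: inc R1 by 2 -> R1=(5,2,0) value=7
Op 10: merge R0<->R2 -> R0=(5,0,7) R2=(5,0,7)
Op 11: inc R0 by 2 -> R0=(7,0,7) value=14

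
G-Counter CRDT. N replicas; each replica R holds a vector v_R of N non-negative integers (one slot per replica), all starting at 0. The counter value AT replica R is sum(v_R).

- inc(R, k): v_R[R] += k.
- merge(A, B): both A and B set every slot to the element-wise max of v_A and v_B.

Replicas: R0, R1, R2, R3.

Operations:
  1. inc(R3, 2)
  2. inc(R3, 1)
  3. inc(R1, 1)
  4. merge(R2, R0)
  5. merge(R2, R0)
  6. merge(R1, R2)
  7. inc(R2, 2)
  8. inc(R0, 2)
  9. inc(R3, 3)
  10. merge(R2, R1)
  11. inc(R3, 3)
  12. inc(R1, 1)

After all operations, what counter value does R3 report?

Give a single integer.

Op 1: inc R3 by 2 -> R3=(0,0,0,2) value=2
Op 2: inc R3 by 1 -> R3=(0,0,0,3) value=3
Op 3: inc R1 by 1 -> R1=(0,1,0,0) value=1
Op 4: merge R2<->R0 -> R2=(0,0,0,0) R0=(0,0,0,0)
Op 5: merge R2<->R0 -> R2=(0,0,0,0) R0=(0,0,0,0)
Op 6: merge R1<->R2 -> R1=(0,1,0,0) R2=(0,1,0,0)
Op 7: inc R2 by 2 -> R2=(0,1,2,0) value=3
Op 8: inc R0 by 2 -> R0=(2,0,0,0) value=2
Op 9: inc R3 by 3 -> R3=(0,0,0,6) value=6
Op 10: merge R2<->R1 -> R2=(0,1,2,0) R1=(0,1,2,0)
Op 11: inc R3 by 3 -> R3=(0,0,0,9) value=9
Op 12: inc R1 by 1 -> R1=(0,2,2,0) value=4

Answer: 9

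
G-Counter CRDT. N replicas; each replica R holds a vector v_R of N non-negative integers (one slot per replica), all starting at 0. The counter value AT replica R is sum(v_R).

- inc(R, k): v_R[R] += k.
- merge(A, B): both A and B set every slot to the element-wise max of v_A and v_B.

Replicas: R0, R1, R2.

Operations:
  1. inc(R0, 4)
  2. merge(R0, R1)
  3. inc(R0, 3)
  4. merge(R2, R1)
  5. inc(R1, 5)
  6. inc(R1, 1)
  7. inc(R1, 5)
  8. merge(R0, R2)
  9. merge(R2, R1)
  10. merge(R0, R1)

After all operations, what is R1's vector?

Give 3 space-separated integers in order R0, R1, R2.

Op 1: inc R0 by 4 -> R0=(4,0,0) value=4
Op 2: merge R0<->R1 -> R0=(4,0,0) R1=(4,0,0)
Op 3: inc R0 by 3 -> R0=(7,0,0) value=7
Op 4: merge R2<->R1 -> R2=(4,0,0) R1=(4,0,0)
Op 5: inc R1 by 5 -> R1=(4,5,0) value=9
Op 6: inc R1 by 1 -> R1=(4,6,0) value=10
Op 7: inc R1 by 5 -> R1=(4,11,0) value=15
Op 8: merge R0<->R2 -> R0=(7,0,0) R2=(7,0,0)
Op 9: merge R2<->R1 -> R2=(7,11,0) R1=(7,11,0)
Op 10: merge R0<->R1 -> R0=(7,11,0) R1=(7,11,0)

Answer: 7 11 0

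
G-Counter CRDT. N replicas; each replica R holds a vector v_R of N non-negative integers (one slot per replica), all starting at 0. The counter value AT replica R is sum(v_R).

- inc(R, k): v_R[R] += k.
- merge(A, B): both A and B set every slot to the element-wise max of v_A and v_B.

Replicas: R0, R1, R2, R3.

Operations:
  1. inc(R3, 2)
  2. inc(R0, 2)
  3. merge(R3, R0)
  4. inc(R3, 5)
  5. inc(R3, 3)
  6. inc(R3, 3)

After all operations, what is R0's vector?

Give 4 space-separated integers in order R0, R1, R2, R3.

Op 1: inc R3 by 2 -> R3=(0,0,0,2) value=2
Op 2: inc R0 by 2 -> R0=(2,0,0,0) value=2
Op 3: merge R3<->R0 -> R3=(2,0,0,2) R0=(2,0,0,2)
Op 4: inc R3 by 5 -> R3=(2,0,0,7) value=9
Op 5: inc R3 by 3 -> R3=(2,0,0,10) value=12
Op 6: inc R3 by 3 -> R3=(2,0,0,13) value=15

Answer: 2 0 0 2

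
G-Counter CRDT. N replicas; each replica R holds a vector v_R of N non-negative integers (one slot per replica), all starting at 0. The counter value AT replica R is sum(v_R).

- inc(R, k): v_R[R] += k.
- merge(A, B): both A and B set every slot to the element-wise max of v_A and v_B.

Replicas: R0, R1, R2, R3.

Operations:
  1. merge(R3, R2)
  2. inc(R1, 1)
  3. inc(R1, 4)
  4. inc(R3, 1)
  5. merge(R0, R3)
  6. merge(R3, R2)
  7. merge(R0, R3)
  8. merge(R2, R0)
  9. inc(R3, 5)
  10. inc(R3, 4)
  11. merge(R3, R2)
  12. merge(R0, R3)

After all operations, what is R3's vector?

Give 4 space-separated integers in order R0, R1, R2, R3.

Op 1: merge R3<->R2 -> R3=(0,0,0,0) R2=(0,0,0,0)
Op 2: inc R1 by 1 -> R1=(0,1,0,0) value=1
Op 3: inc R1 by 4 -> R1=(0,5,0,0) value=5
Op 4: inc R3 by 1 -> R3=(0,0,0,1) value=1
Op 5: merge R0<->R3 -> R0=(0,0,0,1) R3=(0,0,0,1)
Op 6: merge R3<->R2 -> R3=(0,0,0,1) R2=(0,0,0,1)
Op 7: merge R0<->R3 -> R0=(0,0,0,1) R3=(0,0,0,1)
Op 8: merge R2<->R0 -> R2=(0,0,0,1) R0=(0,0,0,1)
Op 9: inc R3 by 5 -> R3=(0,0,0,6) value=6
Op 10: inc R3 by 4 -> R3=(0,0,0,10) value=10
Op 11: merge R3<->R2 -> R3=(0,0,0,10) R2=(0,0,0,10)
Op 12: merge R0<->R3 -> R0=(0,0,0,10) R3=(0,0,0,10)

Answer: 0 0 0 10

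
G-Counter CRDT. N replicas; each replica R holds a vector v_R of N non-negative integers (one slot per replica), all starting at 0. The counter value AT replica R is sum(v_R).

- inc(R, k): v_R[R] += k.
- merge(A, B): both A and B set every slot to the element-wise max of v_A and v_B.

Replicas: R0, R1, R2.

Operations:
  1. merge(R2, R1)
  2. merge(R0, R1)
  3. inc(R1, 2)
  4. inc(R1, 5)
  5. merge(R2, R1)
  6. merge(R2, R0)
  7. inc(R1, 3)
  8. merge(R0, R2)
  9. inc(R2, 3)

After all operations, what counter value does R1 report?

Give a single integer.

Answer: 10

Derivation:
Op 1: merge R2<->R1 -> R2=(0,0,0) R1=(0,0,0)
Op 2: merge R0<->R1 -> R0=(0,0,0) R1=(0,0,0)
Op 3: inc R1 by 2 -> R1=(0,2,0) value=2
Op 4: inc R1 by 5 -> R1=(0,7,0) value=7
Op 5: merge R2<->R1 -> R2=(0,7,0) R1=(0,7,0)
Op 6: merge R2<->R0 -> R2=(0,7,0) R0=(0,7,0)
Op 7: inc R1 by 3 -> R1=(0,10,0) value=10
Op 8: merge R0<->R2 -> R0=(0,7,0) R2=(0,7,0)
Op 9: inc R2 by 3 -> R2=(0,7,3) value=10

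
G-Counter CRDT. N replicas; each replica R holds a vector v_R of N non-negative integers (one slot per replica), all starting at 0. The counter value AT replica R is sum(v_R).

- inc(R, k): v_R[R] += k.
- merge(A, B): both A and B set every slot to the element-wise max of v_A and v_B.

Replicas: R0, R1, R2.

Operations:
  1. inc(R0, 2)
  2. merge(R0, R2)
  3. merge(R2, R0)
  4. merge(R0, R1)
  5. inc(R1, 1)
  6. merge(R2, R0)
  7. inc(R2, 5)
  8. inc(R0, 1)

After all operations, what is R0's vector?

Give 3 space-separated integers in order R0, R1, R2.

Op 1: inc R0 by 2 -> R0=(2,0,0) value=2
Op 2: merge R0<->R2 -> R0=(2,0,0) R2=(2,0,0)
Op 3: merge R2<->R0 -> R2=(2,0,0) R0=(2,0,0)
Op 4: merge R0<->R1 -> R0=(2,0,0) R1=(2,0,0)
Op 5: inc R1 by 1 -> R1=(2,1,0) value=3
Op 6: merge R2<->R0 -> R2=(2,0,0) R0=(2,0,0)
Op 7: inc R2 by 5 -> R2=(2,0,5) value=7
Op 8: inc R0 by 1 -> R0=(3,0,0) value=3

Answer: 3 0 0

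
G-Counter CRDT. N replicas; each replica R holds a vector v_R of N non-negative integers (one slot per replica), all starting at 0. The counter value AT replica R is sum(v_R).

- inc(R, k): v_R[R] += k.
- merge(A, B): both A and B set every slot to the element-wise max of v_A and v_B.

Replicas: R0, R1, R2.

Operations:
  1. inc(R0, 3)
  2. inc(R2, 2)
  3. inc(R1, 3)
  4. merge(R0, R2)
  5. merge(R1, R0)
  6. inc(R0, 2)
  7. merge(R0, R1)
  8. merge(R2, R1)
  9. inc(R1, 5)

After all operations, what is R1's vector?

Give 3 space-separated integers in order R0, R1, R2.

Op 1: inc R0 by 3 -> R0=(3,0,0) value=3
Op 2: inc R2 by 2 -> R2=(0,0,2) value=2
Op 3: inc R1 by 3 -> R1=(0,3,0) value=3
Op 4: merge R0<->R2 -> R0=(3,0,2) R2=(3,0,2)
Op 5: merge R1<->R0 -> R1=(3,3,2) R0=(3,3,2)
Op 6: inc R0 by 2 -> R0=(5,3,2) value=10
Op 7: merge R0<->R1 -> R0=(5,3,2) R1=(5,3,2)
Op 8: merge R2<->R1 -> R2=(5,3,2) R1=(5,3,2)
Op 9: inc R1 by 5 -> R1=(5,8,2) value=15

Answer: 5 8 2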